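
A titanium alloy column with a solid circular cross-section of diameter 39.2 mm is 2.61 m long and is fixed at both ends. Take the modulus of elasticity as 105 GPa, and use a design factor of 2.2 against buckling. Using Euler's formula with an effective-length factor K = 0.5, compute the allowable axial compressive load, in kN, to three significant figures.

I = πd⁴/64 = π×39.2⁴/64 = 115900 mm⁴.
Effective length L_e = KL = 0.5×2.61 m = 1305 mm.
Euler critical load P_cr = π²EI/L_e² = π²×105000×115900/1305² = 70530 N.
P_allow = P_cr/n = 70530/2.2 = 32060 N.

P_allow = 32.1 kN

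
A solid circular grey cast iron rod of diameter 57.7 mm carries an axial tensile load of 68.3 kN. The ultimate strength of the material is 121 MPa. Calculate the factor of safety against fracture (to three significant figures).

n = 4.63

A = πd²/4 = 2615 mm².
σ = F/A = 68300/2615 = 26.12 MPa.
n = 121/26.12 = 4.632.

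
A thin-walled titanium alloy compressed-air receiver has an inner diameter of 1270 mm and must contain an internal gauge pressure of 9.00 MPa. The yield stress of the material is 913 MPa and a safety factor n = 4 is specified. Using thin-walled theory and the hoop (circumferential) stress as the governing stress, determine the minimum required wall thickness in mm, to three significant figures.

σ_allow = 913/4 = 228.2 MPa.
Hoop stress σ_h = pD/(2t), so t = pD/(2σ_allow) = 9.00×1270/(2×228.2) = 25.04 mm.

t = 25.0 mm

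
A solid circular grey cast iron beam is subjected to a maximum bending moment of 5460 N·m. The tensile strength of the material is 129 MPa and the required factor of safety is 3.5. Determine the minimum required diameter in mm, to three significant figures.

d = 115 mm

σ_allow = 129/3.5 = 36.86 MPa.
For a solid circular section σ = 32M/(πd³), so d³ = 32M/(π σ_allow) = 32×5460000/(π×36.86) = 1.509×10^6 mm³.
d = 114.7 mm.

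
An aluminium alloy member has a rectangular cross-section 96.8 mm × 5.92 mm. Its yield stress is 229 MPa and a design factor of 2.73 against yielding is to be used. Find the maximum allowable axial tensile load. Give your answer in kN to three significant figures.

σ_allow = 229/2.73 = 83.88 MPa.
A = 96.8×5.92 = 573.1 mm².
F_allow = σ_allow × A = 83.88×573.1 = 48070 N.

F_allow = 48.1 kN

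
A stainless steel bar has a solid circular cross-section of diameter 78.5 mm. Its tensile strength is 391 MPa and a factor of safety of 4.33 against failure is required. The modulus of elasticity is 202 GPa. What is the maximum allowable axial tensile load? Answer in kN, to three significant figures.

σ_allow = 391/4.33 = 90.30 MPa.
A = πd²/4 = π×78.5²/4 = 4840 mm².
F_allow = σ_allow × A = 90.30×4840 = 437000 N.

F_allow = 437 kN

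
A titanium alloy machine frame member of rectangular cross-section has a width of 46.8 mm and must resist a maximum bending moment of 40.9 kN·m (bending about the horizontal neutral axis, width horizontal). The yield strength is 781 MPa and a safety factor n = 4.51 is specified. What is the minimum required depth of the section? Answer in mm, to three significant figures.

σ_allow = 781/4.51 = 173.2 MPa.
For a rectangular section σ = 6M/(bh²), so h² = 6M/(b σ_allow) = 6×4.0900×10^7/(46.8×173.2) = 30280 mm².
h = 174.0 mm.

h = 174 mm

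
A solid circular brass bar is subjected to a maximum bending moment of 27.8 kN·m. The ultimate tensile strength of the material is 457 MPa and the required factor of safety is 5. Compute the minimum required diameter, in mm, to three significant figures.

d = 146 mm

σ_allow = 457/5 = 91.40 MPa.
For a solid circular section σ = 32M/(πd³), so d³ = 32M/(π σ_allow) = 32×2.7800×10^7/(π×91.40) = 3.098×10^6 mm³.
d = 145.8 mm.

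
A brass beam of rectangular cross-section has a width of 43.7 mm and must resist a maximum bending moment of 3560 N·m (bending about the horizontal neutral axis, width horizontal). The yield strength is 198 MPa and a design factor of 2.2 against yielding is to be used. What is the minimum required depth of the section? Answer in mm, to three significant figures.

h = 73.7 mm

σ_allow = 198/2.2 = 90.00 MPa.
For a rectangular section σ = 6M/(bh²), so h² = 6M/(b σ_allow) = 6×3560000/(43.7×90.00) = 5431 mm².
h = 73.70 mm.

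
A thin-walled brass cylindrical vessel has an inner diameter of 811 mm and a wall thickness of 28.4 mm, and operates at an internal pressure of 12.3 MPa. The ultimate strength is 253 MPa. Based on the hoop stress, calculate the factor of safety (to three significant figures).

σ_h = pD/(2t) = 12.3×811/(2×28.4) = 175.6 MPa.
n = 253/175.6 = 1.441.

n = 1.44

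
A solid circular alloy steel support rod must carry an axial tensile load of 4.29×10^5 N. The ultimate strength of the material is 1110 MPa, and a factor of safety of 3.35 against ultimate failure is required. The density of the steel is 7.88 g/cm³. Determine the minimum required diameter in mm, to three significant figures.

d = 40.6 mm

Allowable stress σ_allow = 1110/3.35 = 331.3 MPa.
Required area A = F/σ_allow = 429000/331.3 = 1295 mm².
A = πd²/4 → d = √(4A/π) = 40.60 mm.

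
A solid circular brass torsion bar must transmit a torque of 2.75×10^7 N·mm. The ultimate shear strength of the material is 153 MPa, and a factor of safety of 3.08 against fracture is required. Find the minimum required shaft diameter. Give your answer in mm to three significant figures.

d = 141 mm

Allowable shear stress τ_allow = 153/3.08 = 49.68 MPa.
For a solid shaft τ = 16T/(πd³), so d³ = 16T/(π τ_allow) = 16×2.7500×10^7/(π×49.68) = 2.819×10^6 mm³.
d = (2.819×10^6)^(1/3) = 141.3 mm.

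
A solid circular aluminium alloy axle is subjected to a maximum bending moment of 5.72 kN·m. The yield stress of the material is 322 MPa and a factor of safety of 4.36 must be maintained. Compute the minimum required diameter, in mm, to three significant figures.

d = 92.4 mm

σ_allow = 322/4.36 = 73.85 MPa.
For a solid circular section σ = 32M/(πd³), so d³ = 32M/(π σ_allow) = 32×5720000/(π×73.85) = 788900 mm³.
d = 92.40 mm.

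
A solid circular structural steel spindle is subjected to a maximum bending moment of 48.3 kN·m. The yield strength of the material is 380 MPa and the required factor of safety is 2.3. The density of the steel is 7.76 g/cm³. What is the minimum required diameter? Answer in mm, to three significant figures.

σ_allow = 380/2.3 = 165.2 MPa.
For a solid circular section σ = 32M/(πd³), so d³ = 32M/(π σ_allow) = 32×4.8300×10^7/(π×165.2) = 2.978×10^6 mm³.
d = 143.9 mm.

d = 144 mm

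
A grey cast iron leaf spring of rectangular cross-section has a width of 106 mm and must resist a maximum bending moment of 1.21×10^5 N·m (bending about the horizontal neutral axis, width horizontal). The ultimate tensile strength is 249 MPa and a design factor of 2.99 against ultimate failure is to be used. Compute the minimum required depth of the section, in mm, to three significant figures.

h = 287 mm

σ_allow = 249/2.99 = 83.28 MPa.
For a rectangular section σ = 6M/(bh²), so h² = 6M/(b σ_allow) = 6×1.2100×10^8/(106×83.28) = 82240 mm².
h = 286.8 mm.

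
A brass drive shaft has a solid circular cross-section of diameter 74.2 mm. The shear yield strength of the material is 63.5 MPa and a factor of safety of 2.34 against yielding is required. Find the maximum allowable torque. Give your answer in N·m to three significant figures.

τ_allow = 63.5/2.34 = 27.14 MPa.
For a solid shaft T_allow = τ_allow·πd³/16; πd³/16 = π×74.2³/16 = 80210 mm³.
T_allow = 27.14×80210 = 2.177×10^6 N·mm = 2177 N·m.

T_allow = 2180 N·m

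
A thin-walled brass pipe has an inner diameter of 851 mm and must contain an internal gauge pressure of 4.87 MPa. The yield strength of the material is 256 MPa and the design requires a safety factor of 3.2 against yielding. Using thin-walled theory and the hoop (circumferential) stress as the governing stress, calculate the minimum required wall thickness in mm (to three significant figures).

t = 25.9 mm

σ_allow = 256/3.2 = 80.00 MPa.
Hoop stress σ_h = pD/(2t), so t = pD/(2σ_allow) = 4.87×851/(2×80.00) = 25.90 mm.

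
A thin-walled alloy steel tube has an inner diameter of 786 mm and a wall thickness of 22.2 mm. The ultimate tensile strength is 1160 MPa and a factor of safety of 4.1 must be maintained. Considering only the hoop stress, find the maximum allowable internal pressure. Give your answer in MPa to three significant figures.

p_allow = 16.0 MPa

σ_allow = 1160/4.1 = 282.9 MPa.
σ_h = pD/(2t) → p_allow = 2σ_allow t/D = 2×282.9×22.2/786 = 15.98 MPa.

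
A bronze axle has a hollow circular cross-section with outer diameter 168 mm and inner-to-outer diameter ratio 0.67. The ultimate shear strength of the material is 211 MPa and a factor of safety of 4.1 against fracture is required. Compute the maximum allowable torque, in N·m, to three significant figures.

T_allow = 38300 N·m

τ_allow = 211/4.1 = 51.46 MPa.
For a hollow shaft T_allow = τ_allow·πd_o³(1−k⁴)/16 with 1−k⁴ = 0.7985, so πd_o³(1−k⁴)/16 = 743400 mm³.
T_allow = 51.46×743400 = 3.826×10^7 N·mm = 38260 N·m.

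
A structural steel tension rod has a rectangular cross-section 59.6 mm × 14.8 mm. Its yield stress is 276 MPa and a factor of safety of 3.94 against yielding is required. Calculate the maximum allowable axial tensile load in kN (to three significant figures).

F_allow = 61.8 kN

σ_allow = 276/3.94 = 70.05 MPa.
A = 59.6×14.8 = 882.1 mm².
F_allow = σ_allow × A = 70.05×882.1 = 61790 N.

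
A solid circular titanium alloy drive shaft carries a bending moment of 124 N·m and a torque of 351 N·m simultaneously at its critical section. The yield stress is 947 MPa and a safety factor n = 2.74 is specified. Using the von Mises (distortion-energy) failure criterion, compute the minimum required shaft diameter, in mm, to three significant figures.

σ_allow = σ_y/n = 947/2.74 = 345.6 MPa.
For a solid shaft σ_b = 32M/(πd³) and τ = 16T/(πd³), so the von Mises stress is σ' = (16/πd³)·√(4M²+3T²).
√(4M²+3T²) = √(4×(124000)² + 3×(351000)²) = 656600 N·mm.
d³ = 16×656600/(π×345.6) = 9675 mm³.
d = 21.31 mm.

d = 21.3 mm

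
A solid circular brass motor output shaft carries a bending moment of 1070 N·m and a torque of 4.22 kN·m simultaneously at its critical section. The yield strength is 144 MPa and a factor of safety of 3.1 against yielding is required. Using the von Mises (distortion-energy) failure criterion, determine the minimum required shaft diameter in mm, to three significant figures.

d = 94.2 mm

σ_allow = σ_y/n = 144/3.1 = 46.45 MPa.
For a solid shaft σ_b = 32M/(πd³) and τ = 16T/(πd³), so the von Mises stress is σ' = (16/πd³)·√(4M²+3T²).
√(4M²+3T²) = √(4×(1.070×10^6)² + 3×(4.220×10^6)²) = 7.616×10^6 N·mm.
d³ = 16×7.616×10^6/(π×46.45) = 835000 mm³.
d = 94.17 mm.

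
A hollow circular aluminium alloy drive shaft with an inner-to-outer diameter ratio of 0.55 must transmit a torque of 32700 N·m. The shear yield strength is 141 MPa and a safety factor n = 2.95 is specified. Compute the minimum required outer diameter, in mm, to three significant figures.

d_o = 157 mm

τ_allow = 141/2.95 = 47.80 MPa.
For a hollow shaft τ = 16T/[πd_o³(1−k⁴)] with k = 0.55, so 1−k⁴ = 0.9085.
d_o³ = 16T/[π τ_allow (1−k⁴)] = 16×3.2700×10^7/(π×47.80×0.9085) = 3.835×10^6 mm³.
d_o = 156.5 mm.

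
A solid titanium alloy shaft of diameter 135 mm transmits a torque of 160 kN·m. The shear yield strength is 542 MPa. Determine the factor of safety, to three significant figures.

τ = 16T/(πd³) = 16×1.6000×10^8/(π×135³) = 331.2 MPa.
n = τ_limit/τ = 542/331.2 = 1.636.

n = 1.64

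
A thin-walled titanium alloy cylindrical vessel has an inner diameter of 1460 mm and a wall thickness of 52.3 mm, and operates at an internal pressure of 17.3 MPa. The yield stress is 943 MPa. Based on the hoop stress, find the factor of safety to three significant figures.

n = 3.91

σ_h = pD/(2t) = 17.3×1460/(2×52.3) = 241.5 MPa.
n = 943/241.5 = 3.905.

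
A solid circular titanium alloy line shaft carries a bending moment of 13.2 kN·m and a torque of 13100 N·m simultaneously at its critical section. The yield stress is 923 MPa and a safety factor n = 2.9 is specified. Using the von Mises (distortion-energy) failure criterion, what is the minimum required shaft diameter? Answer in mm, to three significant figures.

σ_allow = σ_y/n = 923/2.9 = 318.3 MPa.
For a solid shaft σ_b = 32M/(πd³) and τ = 16T/(πd³), so the von Mises stress is σ' = (16/πd³)·√(4M²+3T²).
√(4M²+3T²) = √(4×(1.320×10^7)² + 3×(1.310×10^7)²) = 3.481×10^7 N·mm.
d³ = 16×3.481×10^7/(π×318.3) = 557000 mm³.
d = 82.28 mm.

d = 82.3 mm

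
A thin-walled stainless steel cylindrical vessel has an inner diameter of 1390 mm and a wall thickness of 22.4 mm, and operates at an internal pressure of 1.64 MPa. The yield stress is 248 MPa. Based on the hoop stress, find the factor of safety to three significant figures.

n = 4.87

σ_h = pD/(2t) = 1.64×1390/(2×22.4) = 50.88 MPa.
n = 248/50.88 = 4.874.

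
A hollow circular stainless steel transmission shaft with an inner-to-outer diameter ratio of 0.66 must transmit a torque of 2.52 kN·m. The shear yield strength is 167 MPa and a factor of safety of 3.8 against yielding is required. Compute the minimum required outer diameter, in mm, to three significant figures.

d_o = 71.2 mm

τ_allow = 167/3.8 = 43.95 MPa.
For a hollow shaft τ = 16T/[πd_o³(1−k⁴)] with k = 0.66, so 1−k⁴ = 0.8103.
d_o³ = 16T/[π τ_allow (1−k⁴)] = 16×2520000/(π×43.95×0.8103) = 360400 mm³.
d_o = 71.17 mm.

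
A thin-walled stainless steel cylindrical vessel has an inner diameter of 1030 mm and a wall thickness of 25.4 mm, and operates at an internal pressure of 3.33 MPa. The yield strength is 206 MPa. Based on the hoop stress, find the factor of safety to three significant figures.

n = 3.05

σ_h = pD/(2t) = 3.33×1030/(2×25.4) = 67.52 MPa.
n = 206/67.52 = 3.051.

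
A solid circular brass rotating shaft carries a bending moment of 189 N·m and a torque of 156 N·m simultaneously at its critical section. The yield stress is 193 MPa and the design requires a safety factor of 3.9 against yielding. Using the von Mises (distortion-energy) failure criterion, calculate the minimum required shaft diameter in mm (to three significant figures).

d = 36.3 mm

σ_allow = σ_y/n = 193/3.9 = 49.49 MPa.
For a solid shaft σ_b = 32M/(πd³) and τ = 16T/(πd³), so the von Mises stress is σ' = (16/πd³)·√(4M²+3T²).
√(4M²+3T²) = √(4×(189000)² + 3×(156000)²) = 464600 N·mm.
d³ = 16×464600/(π×49.49) = 47820 mm³.
d = 36.30 mm.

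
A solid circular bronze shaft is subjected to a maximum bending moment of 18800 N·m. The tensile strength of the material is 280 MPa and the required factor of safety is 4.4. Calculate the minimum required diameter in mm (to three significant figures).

σ_allow = 280/4.4 = 63.64 MPa.
For a solid circular section σ = 32M/(πd³), so d³ = 32M/(π σ_allow) = 32×1.8800×10^7/(π×63.64) = 3.009×10^6 mm³.
d = 144.4 mm.

d = 144 mm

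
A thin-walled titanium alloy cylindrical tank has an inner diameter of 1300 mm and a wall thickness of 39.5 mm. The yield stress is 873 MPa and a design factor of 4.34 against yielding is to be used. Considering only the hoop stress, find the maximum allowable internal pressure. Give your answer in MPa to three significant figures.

σ_allow = 873/4.34 = 201.2 MPa.
σ_h = pD/(2t) → p_allow = 2σ_allow t/D = 2×201.2×39.5/1300 = 12.22 MPa.

p_allow = 12.2 MPa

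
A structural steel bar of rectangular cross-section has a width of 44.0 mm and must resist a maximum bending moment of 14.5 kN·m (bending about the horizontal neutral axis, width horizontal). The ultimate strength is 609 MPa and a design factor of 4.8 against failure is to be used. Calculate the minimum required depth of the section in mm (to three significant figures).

σ_allow = 609/4.8 = 126.9 MPa.
For a rectangular section σ = 6M/(bh²), so h² = 6M/(b σ_allow) = 6×1.4500×10^7/(44.0×126.9) = 15580 mm².
h = 124.8 mm.

h = 125 mm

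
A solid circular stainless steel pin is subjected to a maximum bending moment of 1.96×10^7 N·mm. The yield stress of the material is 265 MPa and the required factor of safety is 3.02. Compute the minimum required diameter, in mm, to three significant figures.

σ_allow = 265/3.02 = 87.75 MPa.
For a solid circular section σ = 32M/(πd³), so d³ = 32M/(π σ_allow) = 32×1.9600×10^7/(π×87.75) = 2.275×10^6 mm³.
d = 131.5 mm.

d = 132 mm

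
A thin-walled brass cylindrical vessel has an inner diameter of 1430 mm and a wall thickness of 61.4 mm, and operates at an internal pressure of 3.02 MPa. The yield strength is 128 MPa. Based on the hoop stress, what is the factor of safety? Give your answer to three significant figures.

σ_h = pD/(2t) = 3.02×1430/(2×61.4) = 35.17 MPa.
n = 128/35.17 = 3.640.

n = 3.64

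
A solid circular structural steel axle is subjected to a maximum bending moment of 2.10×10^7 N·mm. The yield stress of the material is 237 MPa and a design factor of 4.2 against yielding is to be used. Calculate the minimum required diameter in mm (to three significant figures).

σ_allow = 237/4.2 = 56.43 MPa.
For a solid circular section σ = 32M/(πd³), so d³ = 32M/(π σ_allow) = 32×2.1000×10^7/(π×56.43) = 3.791×10^6 mm³.
d = 155.9 mm.

d = 156 mm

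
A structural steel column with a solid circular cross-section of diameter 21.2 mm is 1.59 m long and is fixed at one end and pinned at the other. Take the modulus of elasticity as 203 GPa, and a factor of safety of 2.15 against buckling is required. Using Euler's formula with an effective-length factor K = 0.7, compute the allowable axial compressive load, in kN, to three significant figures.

P_allow = 7.46 kN

I = πd⁴/64 = π×21.2⁴/64 = 9915 mm⁴.
Effective length L_e = KL = 0.7×1.59 m = 1113 mm.
Euler critical load P_cr = π²EI/L_e² = π²×203000×9915/1113² = 16040 N.
P_allow = P_cr/n = 16040/2.15 = 7459 N.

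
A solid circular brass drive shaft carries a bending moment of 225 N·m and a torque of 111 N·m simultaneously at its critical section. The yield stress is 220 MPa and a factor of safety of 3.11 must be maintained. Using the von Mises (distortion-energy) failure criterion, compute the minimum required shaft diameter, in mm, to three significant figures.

d = 32.8 mm

σ_allow = σ_y/n = 220/3.11 = 70.74 MPa.
For a solid shaft σ_b = 32M/(πd³) and τ = 16T/(πd³), so the von Mises stress is σ' = (16/πd³)·√(4M²+3T²).
√(4M²+3T²) = √(4×(225000)² + 3×(111000)²) = 489300 N·mm.
d³ = 16×489300/(π×70.74) = 35230 mm³.
d = 32.78 mm.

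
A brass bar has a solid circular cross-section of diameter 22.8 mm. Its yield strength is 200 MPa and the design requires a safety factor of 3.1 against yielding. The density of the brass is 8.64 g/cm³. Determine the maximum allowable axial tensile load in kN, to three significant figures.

σ_allow = 200/3.1 = 64.52 MPa.
A = πd²/4 = π×22.8²/4 = 408.3 mm².
F_allow = σ_allow × A = 64.52×408.3 = 26340 N.

F_allow = 26.3 kN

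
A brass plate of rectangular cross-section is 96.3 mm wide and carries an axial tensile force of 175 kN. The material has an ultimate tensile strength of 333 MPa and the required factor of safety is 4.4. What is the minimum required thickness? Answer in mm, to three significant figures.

t = 24.0 mm

σ_allow = 333/4.4 = 75.68 MPa.
Required area A = F/σ_allow = 175000/75.68 = 2312 mm².
t = A/w = 2312/96.3 = 24.01 mm.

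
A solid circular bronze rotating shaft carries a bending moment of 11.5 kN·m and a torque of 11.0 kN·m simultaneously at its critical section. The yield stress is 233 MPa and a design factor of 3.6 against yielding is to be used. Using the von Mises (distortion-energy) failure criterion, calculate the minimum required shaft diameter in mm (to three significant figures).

σ_allow = σ_y/n = 233/3.6 = 64.72 MPa.
For a solid shaft σ_b = 32M/(πd³) and τ = 16T/(πd³), so the von Mises stress is σ' = (16/πd³)·√(4M²+3T²).
√(4M²+3T²) = √(4×(1.150×10^7)² + 3×(1.100×10^7)²) = 2.987×10^7 N·mm.
d³ = 16×2.987×10^7/(π×64.72) = 2.350×10^6 mm³.
d = 133.0 mm.

d = 133 mm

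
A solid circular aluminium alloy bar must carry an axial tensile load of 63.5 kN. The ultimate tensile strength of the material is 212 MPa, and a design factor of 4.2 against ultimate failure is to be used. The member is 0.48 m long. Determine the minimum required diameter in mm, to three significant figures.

d = 40.0 mm

Allowable stress σ_allow = 212/4.2 = 50.48 MPa.
Required area A = F/σ_allow = 63500/50.48 = 1258 mm².
A = πd²/4 → d = √(4A/π) = 40.02 mm.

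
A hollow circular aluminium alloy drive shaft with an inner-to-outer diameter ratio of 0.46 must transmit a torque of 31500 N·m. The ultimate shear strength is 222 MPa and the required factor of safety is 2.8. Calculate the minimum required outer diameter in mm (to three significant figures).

τ_allow = 222/2.8 = 79.29 MPa.
For a hollow shaft τ = 16T/[πd_o³(1−k⁴)] with k = 0.46, so 1−k⁴ = 0.9552.
d_o³ = 16T/[π τ_allow (1−k⁴)] = 16×3.1500×10^7/(π×79.29×0.9552) = 2.118×10^6 mm³.
d_o = 128.4 mm.

d_o = 128 mm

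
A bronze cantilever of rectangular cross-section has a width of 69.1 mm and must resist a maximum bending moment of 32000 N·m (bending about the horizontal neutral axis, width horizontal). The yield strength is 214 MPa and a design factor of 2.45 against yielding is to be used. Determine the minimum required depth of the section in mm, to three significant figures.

h = 178 mm

σ_allow = 214/2.45 = 87.35 MPa.
For a rectangular section σ = 6M/(bh²), so h² = 6M/(b σ_allow) = 6×3.2000×10^7/(69.1×87.35) = 31810 mm².
h = 178.4 mm.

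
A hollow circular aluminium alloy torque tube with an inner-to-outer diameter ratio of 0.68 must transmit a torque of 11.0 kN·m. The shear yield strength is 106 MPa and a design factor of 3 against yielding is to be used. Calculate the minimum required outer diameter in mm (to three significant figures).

τ_allow = 106/3 = 35.33 MPa.
For a hollow shaft τ = 16T/[πd_o³(1−k⁴)] with k = 0.68, so 1−k⁴ = 0.7862.
d_o³ = 16T/[π τ_allow (1−k⁴)] = 16×1.1000×10^7/(π×35.33×0.7862) = 2.017×10^6 mm³.
d_o = 126.3 mm.

d_o = 126 mm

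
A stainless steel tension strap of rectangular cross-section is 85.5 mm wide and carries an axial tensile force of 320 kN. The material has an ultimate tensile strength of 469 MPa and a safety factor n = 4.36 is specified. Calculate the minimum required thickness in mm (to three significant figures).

σ_allow = 469/4.36 = 107.6 MPa.
Required area A = F/σ_allow = 320000/107.6 = 2975 mm².
t = A/w = 2975/85.5 = 34.79 mm.

t = 34.8 mm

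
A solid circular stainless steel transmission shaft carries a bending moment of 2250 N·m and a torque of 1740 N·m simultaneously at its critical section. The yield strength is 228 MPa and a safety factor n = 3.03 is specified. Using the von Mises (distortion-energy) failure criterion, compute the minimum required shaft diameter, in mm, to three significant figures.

d = 71.6 mm

σ_allow = σ_y/n = 228/3.03 = 75.25 MPa.
For a solid shaft σ_b = 32M/(πd³) and τ = 16T/(πd³), so the von Mises stress is σ' = (16/πd³)·√(4M²+3T²).
√(4M²+3T²) = √(4×(2.250×10^6)² + 3×(1.740×10^6)²) = 5.416×10^6 N·mm.
d³ = 16×5.416×10^6/(π×75.25) = 366600 mm³.
d = 71.57 mm.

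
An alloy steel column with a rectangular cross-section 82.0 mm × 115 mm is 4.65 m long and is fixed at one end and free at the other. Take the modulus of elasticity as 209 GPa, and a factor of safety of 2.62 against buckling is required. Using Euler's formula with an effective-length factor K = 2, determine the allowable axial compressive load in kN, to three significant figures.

Buckling occurs about the weak axis: I_min = h·b³/12 = 115×82.0³/12 = 5.284×10^6 mm⁴ (b = 82.0 mm is the smaller dimension).
Effective length L_e = KL = 2×4.65 m = 9300 mm.
Euler critical load P_cr = π²EI/L_e² = π²×209000×5.284×10^6/9300² = 126000 N.
P_allow = P_cr/n = 126000/2.62 = 48100 N.

P_allow = 48.1 kN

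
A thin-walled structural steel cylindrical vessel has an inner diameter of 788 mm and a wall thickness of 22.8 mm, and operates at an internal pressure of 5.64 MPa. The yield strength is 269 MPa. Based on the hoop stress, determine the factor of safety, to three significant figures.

σ_h = pD/(2t) = 5.64×788/(2×22.8) = 97.46 MPa.
n = 269/97.46 = 2.760.

n = 2.76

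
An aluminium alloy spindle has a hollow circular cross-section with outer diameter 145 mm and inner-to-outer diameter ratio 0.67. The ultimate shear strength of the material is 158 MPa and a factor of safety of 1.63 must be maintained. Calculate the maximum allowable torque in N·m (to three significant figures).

τ_allow = 158/1.63 = 96.93 MPa.
For a hollow shaft T_allow = τ_allow·πd_o³(1−k⁴)/16 with 1−k⁴ = 0.7985, so πd_o³(1−k⁴)/16 = 478000 mm³.
T_allow = 96.93×478000 = 4.633×10^7 N·mm = 46330 N·m.

T_allow = 46300 N·m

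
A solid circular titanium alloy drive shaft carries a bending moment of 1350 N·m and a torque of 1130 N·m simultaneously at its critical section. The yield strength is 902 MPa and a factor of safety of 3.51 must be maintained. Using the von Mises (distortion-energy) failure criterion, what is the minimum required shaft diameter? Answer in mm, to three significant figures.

σ_allow = σ_y/n = 902/3.51 = 257.0 MPa.
For a solid shaft σ_b = 32M/(πd³) and τ = 16T/(πd³), so the von Mises stress is σ' = (16/πd³)·√(4M²+3T²).
√(4M²+3T²) = √(4×(1.350×10^6)² + 3×(1.130×10^6)²) = 3.335×10^6 N·mm.
d³ = 16×3.335×10^6/(π×257.0) = 66090 mm³.
d = 40.43 mm.

d = 40.4 mm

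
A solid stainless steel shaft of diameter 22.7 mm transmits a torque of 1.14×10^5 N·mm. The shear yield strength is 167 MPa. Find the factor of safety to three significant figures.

n = 3.36

τ = 16T/(πd³) = 16×114000/(π×22.7³) = 49.64 MPa.
n = τ_limit/τ = 167/49.64 = 3.364.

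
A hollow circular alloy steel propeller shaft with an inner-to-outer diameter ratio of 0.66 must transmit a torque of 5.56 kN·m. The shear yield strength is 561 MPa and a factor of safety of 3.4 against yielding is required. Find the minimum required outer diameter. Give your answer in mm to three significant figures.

d_o = 59.6 mm

τ_allow = 561/3.4 = 165.0 MPa.
For a hollow shaft τ = 16T/[πd_o³(1−k⁴)] with k = 0.66, so 1−k⁴ = 0.8103.
d_o³ = 16T/[π τ_allow (1−k⁴)] = 16×5560000/(π×165.0×0.8103) = 211800 mm³.
d_o = 59.61 mm.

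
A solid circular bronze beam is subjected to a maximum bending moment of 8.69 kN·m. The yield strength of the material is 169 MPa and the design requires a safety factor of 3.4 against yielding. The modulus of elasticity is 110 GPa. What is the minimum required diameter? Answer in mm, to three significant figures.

σ_allow = 169/3.4 = 49.71 MPa.
For a solid circular section σ = 32M/(πd³), so d³ = 32M/(π σ_allow) = 32×8690000/(π×49.71) = 1.781×10^6 mm³.
d = 121.2 mm.

d = 121 mm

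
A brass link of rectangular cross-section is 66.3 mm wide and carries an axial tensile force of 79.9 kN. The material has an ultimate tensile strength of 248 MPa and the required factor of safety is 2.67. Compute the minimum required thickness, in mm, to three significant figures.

σ_allow = 248/2.67 = 92.88 MPa.
Required area A = F/σ_allow = 79900/92.88 = 860.2 mm².
t = A/w = 860.2/66.3 = 12.97 mm.

t = 13.0 mm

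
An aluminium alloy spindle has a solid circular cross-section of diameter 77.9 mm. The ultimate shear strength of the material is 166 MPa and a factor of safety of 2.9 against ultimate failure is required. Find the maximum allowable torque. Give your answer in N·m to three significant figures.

T_allow = 5310 N·m

τ_allow = 166/2.9 = 57.24 MPa.
For a solid shaft T_allow = τ_allow·πd³/16; πd³/16 = π×77.9³/16 = 92820 mm³.
T_allow = 57.24×92820 = 5.313×10^6 N·mm = 5313 N·m.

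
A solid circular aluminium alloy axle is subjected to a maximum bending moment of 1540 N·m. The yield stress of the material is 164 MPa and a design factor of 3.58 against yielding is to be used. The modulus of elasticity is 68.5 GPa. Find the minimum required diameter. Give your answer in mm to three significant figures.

d = 70.0 mm

σ_allow = 164/3.58 = 45.81 MPa.
For a solid circular section σ = 32M/(πd³), so d³ = 32M/(π σ_allow) = 32×1540000/(π×45.81) = 342400 mm³.
d = 69.96 mm.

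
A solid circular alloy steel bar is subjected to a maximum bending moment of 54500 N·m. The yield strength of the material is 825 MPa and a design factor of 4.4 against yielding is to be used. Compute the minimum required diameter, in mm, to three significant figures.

σ_allow = 825/4.4 = 187.5 MPa.
For a solid circular section σ = 32M/(πd³), so d³ = 32M/(π σ_allow) = 32×5.4500×10^7/(π×187.5) = 2.961×10^6 mm³.
d = 143.6 mm.

d = 144 mm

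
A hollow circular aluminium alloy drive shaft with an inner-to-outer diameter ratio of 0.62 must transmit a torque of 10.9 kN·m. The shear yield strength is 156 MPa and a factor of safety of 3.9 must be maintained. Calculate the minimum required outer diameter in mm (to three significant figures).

τ_allow = 156/3.9 = 40.00 MPa.
For a hollow shaft τ = 16T/[πd_o³(1−k⁴)] with k = 0.62, so 1−k⁴ = 0.8522.
d_o³ = 16T/[π τ_allow (1−k⁴)] = 16×1.0900×10^7/(π×40.00×0.8522) = 1.628×10^6 mm³.
d_o = 117.7 mm.

d_o = 118 mm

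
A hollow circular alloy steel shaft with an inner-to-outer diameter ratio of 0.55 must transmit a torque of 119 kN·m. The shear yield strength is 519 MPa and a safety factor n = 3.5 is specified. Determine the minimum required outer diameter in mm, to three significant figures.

τ_allow = 519/3.5 = 148.3 MPa.
For a hollow shaft τ = 16T/[πd_o³(1−k⁴)] with k = 0.55, so 1−k⁴ = 0.9085.
d_o³ = 16T/[π τ_allow (1−k⁴)] = 16×1.1900×10^8/(π×148.3×0.9085) = 4.499×10^6 mm³.
d_o = 165.1 mm.

d_o = 165 mm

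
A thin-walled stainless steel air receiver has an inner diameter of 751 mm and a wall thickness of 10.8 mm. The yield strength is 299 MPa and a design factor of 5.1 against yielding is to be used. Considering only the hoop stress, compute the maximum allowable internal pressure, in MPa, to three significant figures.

σ_allow = 299/5.1 = 58.63 MPa.
σ_h = pD/(2t) → p_allow = 2σ_allow t/D = 2×58.63×10.8/751 = 1.686 MPa.

p_allow = 1.69 MPa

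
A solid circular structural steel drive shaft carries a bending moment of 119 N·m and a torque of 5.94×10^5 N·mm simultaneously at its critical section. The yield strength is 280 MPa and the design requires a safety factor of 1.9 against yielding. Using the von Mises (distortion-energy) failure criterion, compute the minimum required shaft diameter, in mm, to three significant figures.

σ_allow = σ_y/n = 280/1.9 = 147.4 MPa.
For a solid shaft σ_b = 32M/(πd³) and τ = 16T/(πd³), so the von Mises stress is σ' = (16/πd³)·√(4M²+3T²).
√(4M²+3T²) = √(4×(119000)² + 3×(594000)²) = 1.056×10^6 N·mm.
d³ = 16×1.056×10^6/(π×147.4) = 36490 mm³.
d = 33.17 mm.

d = 33.2 mm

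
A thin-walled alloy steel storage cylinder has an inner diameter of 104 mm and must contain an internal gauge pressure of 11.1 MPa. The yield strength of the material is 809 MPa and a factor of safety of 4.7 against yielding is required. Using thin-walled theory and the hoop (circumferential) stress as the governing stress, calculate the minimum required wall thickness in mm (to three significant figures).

σ_allow = 809/4.7 = 172.1 MPa.
Hoop stress σ_h = pD/(2t), so t = pD/(2σ_allow) = 11.1×104/(2×172.1) = 3.353 mm.

t = 3.35 mm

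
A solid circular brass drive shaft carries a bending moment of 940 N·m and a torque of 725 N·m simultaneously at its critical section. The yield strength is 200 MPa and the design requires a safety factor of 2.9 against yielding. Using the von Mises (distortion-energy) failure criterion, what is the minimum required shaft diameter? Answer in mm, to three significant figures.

d = 55.1 mm

σ_allow = σ_y/n = 200/2.9 = 68.97 MPa.
For a solid shaft σ_b = 32M/(πd³) and τ = 16T/(πd³), so the von Mises stress is σ' = (16/πd³)·√(4M²+3T²).
√(4M²+3T²) = √(4×(940000)² + 3×(725000)²) = 2.261×10^6 N·mm.
d³ = 16×2.261×10^6/(π×68.97) = 167000 mm³.
d = 55.06 mm.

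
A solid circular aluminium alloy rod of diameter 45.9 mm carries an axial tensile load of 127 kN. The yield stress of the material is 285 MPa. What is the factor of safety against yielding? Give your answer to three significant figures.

n = 3.71

A = πd²/4 = 1655 mm².
σ = F/A = 127000/1655 = 76.75 MPa.
n = 285/76.75 = 3.713.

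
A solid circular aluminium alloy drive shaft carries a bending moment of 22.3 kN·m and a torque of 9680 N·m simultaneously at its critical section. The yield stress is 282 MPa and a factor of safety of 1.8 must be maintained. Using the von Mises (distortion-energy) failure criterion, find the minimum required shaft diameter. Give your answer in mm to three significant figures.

σ_allow = σ_y/n = 282/1.8 = 156.7 MPa.
For a solid shaft σ_b = 32M/(πd³) and τ = 16T/(πd³), so the von Mises stress is σ' = (16/πd³)·√(4M²+3T²).
√(4M²+3T²) = √(4×(2.230×10^7)² + 3×(9.680×10^6)²) = 4.765×10^7 N·mm.
d³ = 16×4.765×10^7/(π×156.7) = 1.549×10^6 mm³.
d = 115.7 mm.

d = 116 mm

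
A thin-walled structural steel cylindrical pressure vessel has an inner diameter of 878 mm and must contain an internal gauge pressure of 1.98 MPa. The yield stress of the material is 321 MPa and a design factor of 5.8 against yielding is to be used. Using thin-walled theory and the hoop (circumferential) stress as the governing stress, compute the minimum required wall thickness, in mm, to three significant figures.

t = 15.7 mm

σ_allow = 321/5.8 = 55.34 MPa.
Hoop stress σ_h = pD/(2t), so t = pD/(2σ_allow) = 1.98×878/(2×55.34) = 15.71 mm.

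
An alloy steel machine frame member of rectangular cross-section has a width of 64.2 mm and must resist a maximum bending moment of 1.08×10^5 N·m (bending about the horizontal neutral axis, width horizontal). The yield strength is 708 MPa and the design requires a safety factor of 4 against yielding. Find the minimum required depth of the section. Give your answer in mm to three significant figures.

σ_allow = 708/4 = 177.0 MPa.
For a rectangular section σ = 6M/(bh²), so h² = 6M/(b σ_allow) = 6×1.0800×10^8/(64.2×177.0) = 57030 mm².
h = 238.8 mm.

h = 239 mm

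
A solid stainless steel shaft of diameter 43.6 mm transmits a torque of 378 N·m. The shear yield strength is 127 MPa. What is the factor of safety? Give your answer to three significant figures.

n = 5.47

τ = 16T/(πd³) = 16×378000/(π×43.6³) = 23.23 MPa.
n = τ_limit/τ = 127/23.23 = 5.468.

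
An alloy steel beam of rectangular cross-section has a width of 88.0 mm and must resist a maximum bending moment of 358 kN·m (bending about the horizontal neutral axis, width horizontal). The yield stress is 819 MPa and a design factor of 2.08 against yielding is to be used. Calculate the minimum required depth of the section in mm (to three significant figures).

h = 249 mm

σ_allow = 819/2.08 = 393.8 MPa.
For a rectangular section σ = 6M/(bh²), so h² = 6M/(b σ_allow) = 6×3.5800×10^8/(88.0×393.8) = 61990 mm².
h = 249.0 mm.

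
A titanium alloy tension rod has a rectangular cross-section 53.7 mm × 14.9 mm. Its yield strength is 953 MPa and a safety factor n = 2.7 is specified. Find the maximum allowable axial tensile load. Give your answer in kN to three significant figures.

F_allow = 282 kN

σ_allow = 953/2.7 = 353.0 MPa.
A = 53.7×14.9 = 800.1 mm².
F_allow = σ_allow × A = 353.0×800.1 = 282400 N.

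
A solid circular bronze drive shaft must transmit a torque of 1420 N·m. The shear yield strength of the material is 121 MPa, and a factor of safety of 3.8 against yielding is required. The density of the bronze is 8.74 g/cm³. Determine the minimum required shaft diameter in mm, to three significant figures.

d = 61.0 mm

Allowable shear stress τ_allow = 121/3.8 = 31.84 MPa.
For a solid shaft τ = 16T/(πd³), so d³ = 16T/(π τ_allow) = 16×1420000/(π×31.84) = 227100 mm³.
d = (227100)^(1/3) = 61.01 mm.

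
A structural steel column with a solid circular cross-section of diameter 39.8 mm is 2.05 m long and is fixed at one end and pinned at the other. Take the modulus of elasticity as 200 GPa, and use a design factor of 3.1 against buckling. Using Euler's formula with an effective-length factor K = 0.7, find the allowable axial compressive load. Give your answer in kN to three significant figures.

P_allow = 38.1 kN

I = πd⁴/64 = π×39.8⁴/64 = 123200 mm⁴.
Effective length L_e = KL = 0.7×2.05 m = 1435 mm.
Euler critical load P_cr = π²EI/L_e² = π²×200000×123200/1435² = 118100 N.
P_allow = P_cr/n = 118100/3.1 = 38090 N.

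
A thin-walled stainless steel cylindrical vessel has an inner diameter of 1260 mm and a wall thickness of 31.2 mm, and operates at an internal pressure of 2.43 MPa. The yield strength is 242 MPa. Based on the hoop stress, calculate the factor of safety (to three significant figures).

n = 4.93

σ_h = pD/(2t) = 2.43×1260/(2×31.2) = 49.07 MPa.
n = 242/49.07 = 4.932.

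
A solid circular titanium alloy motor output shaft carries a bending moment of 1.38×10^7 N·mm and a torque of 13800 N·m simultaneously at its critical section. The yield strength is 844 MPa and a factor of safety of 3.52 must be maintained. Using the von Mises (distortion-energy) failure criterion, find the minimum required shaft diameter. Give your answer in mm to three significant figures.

σ_allow = σ_y/n = 844/3.52 = 239.8 MPa.
For a solid shaft σ_b = 32M/(πd³) and τ = 16T/(πd³), so the von Mises stress is σ' = (16/πd³)·√(4M²+3T²).
√(4M²+3T²) = √(4×(1.380×10^7)² + 3×(1.380×10^7)²) = 3.651×10^7 N·mm.
d³ = 16×3.651×10^7/(π×239.8) = 775500 mm³.
d = 91.88 mm.

d = 91.9 mm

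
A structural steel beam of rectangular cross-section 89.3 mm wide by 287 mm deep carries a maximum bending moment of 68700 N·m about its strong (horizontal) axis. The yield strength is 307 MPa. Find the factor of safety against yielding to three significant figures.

Section modulus S = bh²/6 = 89.3×287²/6 = 1.226×10^6 mm³.
σ = M/S = 6.8700×10^7/1.226×10^6 = 56.04 MPa.
n = 307/56.04 = 5.478.

n = 5.48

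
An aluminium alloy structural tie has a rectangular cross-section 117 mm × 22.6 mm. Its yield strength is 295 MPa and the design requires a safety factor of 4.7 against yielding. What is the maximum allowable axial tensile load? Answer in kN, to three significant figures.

σ_allow = 295/4.7 = 62.77 MPa.
A = 117×22.6 = 2644 mm².
F_allow = σ_allow × A = 62.77×2644 = 166000 N.

F_allow = 166 kN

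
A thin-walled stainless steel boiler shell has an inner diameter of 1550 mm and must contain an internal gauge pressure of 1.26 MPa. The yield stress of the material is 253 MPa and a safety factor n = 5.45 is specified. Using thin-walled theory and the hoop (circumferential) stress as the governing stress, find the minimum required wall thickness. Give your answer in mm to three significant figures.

σ_allow = 253/5.45 = 46.42 MPa.
Hoop stress σ_h = pD/(2t), so t = pD/(2σ_allow) = 1.26×1550/(2×46.42) = 21.04 mm.

t = 21.0 mm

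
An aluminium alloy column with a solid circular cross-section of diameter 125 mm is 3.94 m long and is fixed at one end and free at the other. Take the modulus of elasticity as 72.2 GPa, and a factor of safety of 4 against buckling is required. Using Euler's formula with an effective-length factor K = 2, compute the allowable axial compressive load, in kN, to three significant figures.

P_allow = 34.4 kN

I = πd⁴/64 = π×125⁴/64 = 1.198×10^7 mm⁴.
Effective length L_e = KL = 2×3.94 m = 7880 mm.
Euler critical load P_cr = π²EI/L_e² = π²×72200×1.198×10^7/7880² = 137500 N.
P_allow = P_cr/n = 137500/4 = 34380 N.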